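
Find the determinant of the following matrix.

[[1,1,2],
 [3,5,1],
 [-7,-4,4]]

Expand along column 1:
  + 1 · |5 1; -4 4| = 1·(20 − (-4)) = 24
  − 3 · |1 2; -4 4| = −3·(4 − (-8)) = -36
  + (-7) · |1 2; 5 1| = (-7)·(1 − 10) = 63
Sum: (24) + (-36) + (63) = 51

51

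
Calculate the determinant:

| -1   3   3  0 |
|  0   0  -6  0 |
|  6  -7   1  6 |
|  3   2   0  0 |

396

Expand along row 2 (it has 3 zeros):
  − (-6) · M_23   where M_23 = det([-1 3 0; 6 -7 6; 3 2 0]) = 66
det = (-1)·(-6)·(66) = 396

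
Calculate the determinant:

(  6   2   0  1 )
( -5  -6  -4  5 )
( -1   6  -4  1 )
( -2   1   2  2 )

Expand along row 1 (it has 1 zero):
  + (6) · M_11   where M_11 = det([-6 -4 5; 6 -4 1; 1 2 2]) = 184
  − (2) · M_12   where M_12 = det([-5 -4 5; -1 -4 1; -2 2 2]) = 0
  − (1) · M_14   where M_14 = det([-5 -6 -4; -1 6 -4; -2 1 2]) = -184
det = (+1)·(6)·(184) + (-1)·(2)·(0) + (-1)·(1)·(-184) = 1288

The determinant is 1288.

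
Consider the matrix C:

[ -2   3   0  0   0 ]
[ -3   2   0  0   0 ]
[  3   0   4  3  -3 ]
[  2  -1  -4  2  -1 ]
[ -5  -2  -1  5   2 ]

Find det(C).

585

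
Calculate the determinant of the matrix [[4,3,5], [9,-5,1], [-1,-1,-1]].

-22

Expand along row 1:
  + 4 · |-5 1; -1 -1| = 4·(5 − (-1)) = 24
  − 3 · |9 1; -1 -1| = −3·(-9 − (-1)) = 24
  + 5 · |9 -5; -1 -1| = 5·(-9 − 5) = -70
Sum: (24) + (24) + (-70) = -22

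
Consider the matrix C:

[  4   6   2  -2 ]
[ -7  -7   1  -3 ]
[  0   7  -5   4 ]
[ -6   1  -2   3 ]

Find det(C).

det(C) = -818

Expand along row 3 (it has 1 zero):
  − (7) · M_32   where M_32 = det([4 2 -2; -7 1 -3; -6 -2 3]) = 26
  + (-5) · M_33   where M_33 = det([4 6 -2; -7 -7 -3; -6 1 3]) = 260
  − (4) · M_34   where M_34 = det([4 6 2; -7 -7 1; -6 1 -2]) = -166
det = (-1)·(7)·(26) + (+1)·(-5)·(260) + (-1)·(4)·(-166) = -818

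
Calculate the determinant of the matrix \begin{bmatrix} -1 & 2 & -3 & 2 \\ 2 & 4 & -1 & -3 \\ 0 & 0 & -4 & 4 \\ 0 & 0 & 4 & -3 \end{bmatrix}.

32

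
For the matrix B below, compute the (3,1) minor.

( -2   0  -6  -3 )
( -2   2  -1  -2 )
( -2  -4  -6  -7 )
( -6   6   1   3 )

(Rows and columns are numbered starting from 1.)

84

Delete row 3 and column 1; the remaining 3×3 submatrix is [0 -6 -3; 2 -1 -2; 6 1 3].
Its determinant is 84.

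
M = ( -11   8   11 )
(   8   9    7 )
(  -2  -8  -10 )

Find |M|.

396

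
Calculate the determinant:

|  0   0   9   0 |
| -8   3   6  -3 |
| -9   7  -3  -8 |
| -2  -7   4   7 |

Expand along row 1 (it has 3 zeros):
  + (9) · M_13   where M_13 = det([-8 3 -3; -9 7 -8; -2 -7 7]) = 62
det = (+1)·(9)·(62) = 558

558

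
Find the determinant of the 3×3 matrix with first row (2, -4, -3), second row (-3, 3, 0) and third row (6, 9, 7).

Expand along row 2:
  − (-3) · |-4 -3; 9 7| = −(-3)·(-28 − (-27)) = -3
  + 3 · |2 -3; 6 7| = 3·(14 − (-18)) = 96
Sum: (-3) + (96) = 93

93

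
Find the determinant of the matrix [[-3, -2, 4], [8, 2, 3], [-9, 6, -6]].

Expand along row 1:
  + (-3) · |2 3; 6 -6| = (-3)·(-12 − 18) = 90
  − (-2) · |8 3; -9 -6| = −(-2)·(-48 − (-27)) = -42
  + 4 · |8 2; -9 6| = 4·(48 − (-18)) = 264
Sum: (90) + (-42) + (264) = 312

The determinant is 312.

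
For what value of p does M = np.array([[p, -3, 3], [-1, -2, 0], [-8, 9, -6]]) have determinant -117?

Expanding along the column containing p, det(M) is linear in p: det(M) = (12)·p + (-57).
Set (12)·p + (-57) = -117  ⇒  (12)·p = -60  ⇒  p = -5.

-5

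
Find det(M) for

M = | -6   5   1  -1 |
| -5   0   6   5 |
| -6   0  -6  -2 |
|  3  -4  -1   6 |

|M| = -1594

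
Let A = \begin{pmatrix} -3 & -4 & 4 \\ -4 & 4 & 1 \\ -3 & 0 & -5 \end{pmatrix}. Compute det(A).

200

Expand along column 2:
  − (-4) · |-4 1; -3 -5| = −(-4)·(20 − (-3)) = 92
  + 4 · |-3 4; -3 -5| = 4·(15 − (-12)) = 108
Sum: (92) + (108) = 200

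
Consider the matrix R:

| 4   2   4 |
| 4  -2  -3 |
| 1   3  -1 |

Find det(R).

|R| = 102

Expand along column 1:
  + 4 · |-2 -3; 3 -1| = 4·(2 − (-9)) = 44
  − 4 · |2 4; 3 -1| = −4·(-2 − 12) = 56
  + 1 · |2 4; -2 -3| = 1·(-6 − (-8)) = 2
Sum: (44) + (56) + (2) = 102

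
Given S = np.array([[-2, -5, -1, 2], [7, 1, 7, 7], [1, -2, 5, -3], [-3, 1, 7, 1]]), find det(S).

2588

Expand along row 1:
  + (-2) · M_11   where M_11 = det([1 7 7; -2 5 -3; 1 7 1]) = -114
  − (-5) · M_12   where M_12 = det([7 7 7; 1 5 -3; -3 7 1]) = 392
  + (-1) · M_13   where M_13 = det([7 1 7; 1 -2 -3; -3 1 1]) = -20
  − (2) · M_14   where M_14 = det([7 1 7; 1 -2 5; -3 1 7]) = -190
det = (+1)·(-2)·(-114) + (-1)·(-5)·(392) + (+1)·(-1)·(-20) + (-1)·(2)·(-190) = 2588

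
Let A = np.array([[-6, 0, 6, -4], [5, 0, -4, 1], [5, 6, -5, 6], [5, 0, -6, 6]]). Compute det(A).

The determinant is 12.

Expand along column 2 (it has 3 zeros):
  − (6) · M_32   where M_32 = det([-6 6 -4; 5 -4 1; 5 -6 6]) = -2
det = (-1)·(6)·(-2) = 12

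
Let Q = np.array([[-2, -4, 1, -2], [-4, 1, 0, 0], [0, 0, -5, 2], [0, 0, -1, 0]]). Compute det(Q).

Q is block upper-triangular with a 2×2 block and a 2×2 block on the diagonal, so its determinant equals the product of the determinants of the diagonal blocks.
det of the 2×2 block = -18
det of the 2×2 block = 2
det = (-18)·(2) = -36

-36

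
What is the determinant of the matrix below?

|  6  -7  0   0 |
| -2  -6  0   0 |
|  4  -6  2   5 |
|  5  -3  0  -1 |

The matrix is block lower-triangular with a 2×2 block and a 2×2 block on the diagonal, so its determinant equals the product of the determinants of the diagonal blocks.
det of the 2×2 block = -50
det of the 2×2 block = -2
det = (-50)·(-2) = 100

100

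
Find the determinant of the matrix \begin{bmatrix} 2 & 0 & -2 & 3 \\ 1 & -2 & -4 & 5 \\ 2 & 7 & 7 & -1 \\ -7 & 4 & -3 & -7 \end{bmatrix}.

-465

Expand along row 1 (it has 1 zero):
  + (2) · M_11   where M_11 = det([-2 -4 5; 7 7 -1; 4 -3 -7]) = -321
  + (-2) · M_13   where M_13 = det([1 -2 5; 2 7 -1; -7 4 -7]) = 198
  − (3) · M_14   where M_14 = det([1 -2 -4; 2 7 7; -7 4 -3]) = -191
det = (+1)·(2)·(-321) + (+1)·(-2)·(198) + (-1)·(3)·(-191) = -465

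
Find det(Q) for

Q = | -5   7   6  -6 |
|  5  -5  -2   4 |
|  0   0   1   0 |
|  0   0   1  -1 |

Q is block upper-triangular with a 2×2 block and a 2×2 block on the diagonal, so its determinant equals the product of the determinants of the diagonal blocks.
det of the 2×2 block = -10
det of the 2×2 block = -1
det = (-10)·(-1) = 10

10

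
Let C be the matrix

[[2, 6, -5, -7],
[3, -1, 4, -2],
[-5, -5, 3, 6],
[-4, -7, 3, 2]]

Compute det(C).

det(C) = 385

Expand along row 1:
  + (2) · M_11   where M_11 = det([-1 4 -2; -5 3 6; -7 3 2]) = -128
  − (6) · M_12   where M_12 = det([3 4 -2; -5 3 6; -4 3 2]) = -86
  + (-5) · M_13   where M_13 = det([3 -1 -2; -5 -5 6; -4 -7 2]) = 80
  − (-7) · M_14   where M_14 = det([3 -1 4; -5 -5 3; -4 -7 3]) = 75
det = (+1)·(2)·(-128) + (-1)·(6)·(-86) + (+1)·(-5)·(80) + (-1)·(-7)·(75) = 385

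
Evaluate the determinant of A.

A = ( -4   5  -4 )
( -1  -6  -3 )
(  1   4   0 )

Expand along column 3:
  + (-4) · |-1 -6; 1 4| = (-4)·(-4 − (-6)) = -8
  − (-3) · |-4 5; 1 4| = −(-3)·(-16 − 5) = -63
Sum: (-8) + (-63) = -71

|A| = -71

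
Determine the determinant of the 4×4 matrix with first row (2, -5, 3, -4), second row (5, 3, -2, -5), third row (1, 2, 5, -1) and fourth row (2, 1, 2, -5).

-532

Expand along row 1:
  + (2) · M_11   where M_11 = det([3 -2 -5; 2 5 -1; 1 2 -5]) = -82
  − (-5) · M_12   where M_12 = det([5 -2 -5; 1 5 -1; 2 2 -5]) = -81
  + (3) · M_13   where M_13 = det([5 3 -5; 1 2 -1; 2 1 -5]) = -21
  − (-4) · M_14   where M_14 = det([5 3 -2; 1 2 5; 2 1 2]) = 25
det = (+1)·(2)·(-82) + (-1)·(-5)·(-81) + (+1)·(3)·(-21) + (-1)·(-4)·(25) = -532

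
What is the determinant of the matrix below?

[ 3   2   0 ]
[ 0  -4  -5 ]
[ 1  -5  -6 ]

Expand along row 1:
  + 3 · |-4 -5; -5 -6| = 3·(24 − 25) = -3
  − 2 · |0 -5; 1 -6| = −2·(0 − (-5)) = -10
Sum: (-3) + (-10) = -13

-13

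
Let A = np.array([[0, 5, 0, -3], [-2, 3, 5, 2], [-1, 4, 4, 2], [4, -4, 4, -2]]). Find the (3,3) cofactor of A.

Delete row 3 and column 3; the remaining 3×3 submatrix is [0 5 -3; -2 3 2; 4 -4 -2].
Its determinant is 32.
The cofactor carries sign (−1)^(3+3) = +1, so C_{3,3} = +(32) = 32.

32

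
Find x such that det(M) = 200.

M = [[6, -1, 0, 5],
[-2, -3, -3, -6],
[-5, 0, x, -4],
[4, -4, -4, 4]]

x = -3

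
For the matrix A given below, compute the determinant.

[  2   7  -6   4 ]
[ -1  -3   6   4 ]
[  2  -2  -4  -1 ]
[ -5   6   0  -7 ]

444

Expand along row 4 (it has 1 zero):
  − (-5) · M_41   where M_41 = det([7 -6 4; -3 6 4; -2 -4 -1]) = 232
  + (6) · M_42   where M_42 = det([2 -6 4; -1 6 4; 2 -4 -1]) = -54
  + (-7) · M_44   where M_44 = det([2 7 -6; -1 -3 6; 2 -2 -4]) = 56
det = (-1)·(-5)·(232) + (+1)·(6)·(-54) + (+1)·(-7)·(56) = 444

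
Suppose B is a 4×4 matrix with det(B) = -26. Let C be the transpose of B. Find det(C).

det(C) = -26

det(Bᵀ) = det(B).
det(C) = (1)·(-26) = -26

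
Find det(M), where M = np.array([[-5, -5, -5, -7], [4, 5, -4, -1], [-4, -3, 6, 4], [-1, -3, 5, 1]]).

Expand along row 1:
  + (-5) · M_11   where M_11 = det([5 -4 -1; -3 6 4; -3 5 1]) = -37
  − (-5) · M_12   where M_12 = det([4 -4 -1; -4 6 4; -1 5 1]) = -42
  + (-5) · M_13   where M_13 = det([4 5 -1; -4 -3 4; -1 -3 1]) = 27
  − (-7) · M_14   where M_14 = det([4 5 -4; -4 -3 6; -1 -3 5]) = 46
det = (+1)·(-5)·(-37) + (-1)·(-5)·(-42) + (+1)·(-5)·(27) + (-1)·(-7)·(46) = 162

The determinant is 162.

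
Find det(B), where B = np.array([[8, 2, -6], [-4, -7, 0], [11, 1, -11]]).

Expand along row 2:
  − (-4) · |2 -6; 1 -11| = −(-4)·(-22 − (-6)) = -64
  + (-7) · |8 -6; 11 -11| = (-7)·(-88 − (-66)) = 154
Sum: (-64) + (154) = 90

The determinant is 90.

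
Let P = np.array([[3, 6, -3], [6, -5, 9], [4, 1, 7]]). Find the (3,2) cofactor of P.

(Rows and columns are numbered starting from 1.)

Delete row 3 and column 2; the remaining 2×2 submatrix is [3 -3; 6 9].
Its determinant is 3·9 − (-3)·6 = 45.
The cofactor carries sign (−1)^(3+2) = −1, so C_{3,2} = −(45) = -45.

-45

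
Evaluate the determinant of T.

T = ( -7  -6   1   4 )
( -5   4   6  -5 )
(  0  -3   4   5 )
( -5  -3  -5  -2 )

Expand along row 3 (it has 1 zero):
  − (-3) · M_32   where M_32 = det([-7 1 4; -5 6 -5; -5 -5 -2]) = 494
  + (4) · M_33   where M_33 = det([-7 -6 4; -5 4 -5; -5 -3 -2]) = 211
  − (5) · M_34   where M_34 = det([-7 -6 1; -5 4 6; -5 -3 -5]) = 379
det = (-1)·(-3)·(494) + (+1)·(4)·(211) + (-1)·(5)·(379) = 431

431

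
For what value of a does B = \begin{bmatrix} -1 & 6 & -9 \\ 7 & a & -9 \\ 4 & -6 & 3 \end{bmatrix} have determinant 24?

Expanding along the row containing a, det(B) is linear in a: det(B) = (33)·a + (90).
Set (33)·a + (90) = 24  ⇒  (33)·a = -66  ⇒  a = -2.

a = -2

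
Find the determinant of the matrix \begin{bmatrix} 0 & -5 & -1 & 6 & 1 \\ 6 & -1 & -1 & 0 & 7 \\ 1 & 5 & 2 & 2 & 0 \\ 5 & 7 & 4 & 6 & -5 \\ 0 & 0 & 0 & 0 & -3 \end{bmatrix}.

Expand along row 5 (it has 4 zeros):
  + (-3) · M_55   where M_55 = det([0 -5 -1 6; 6 -1 -1 0; 1 5 2 2; 5 7 4 6]) = -280
det = (+1)·(-3)·(-280) = 840

The determinant is 840.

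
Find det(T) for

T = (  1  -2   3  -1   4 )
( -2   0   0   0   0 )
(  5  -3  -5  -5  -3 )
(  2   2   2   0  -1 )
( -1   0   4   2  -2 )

Expand along row 2 (it has 4 zeros):
  − (-2) · M_21   where M_21 = det([-2 3 -1 4; -3 -5 -5 -3; 2 2 0 -1; 0 4 2 -2]) = 330
det = (-1)·(-2)·(330) = 660

660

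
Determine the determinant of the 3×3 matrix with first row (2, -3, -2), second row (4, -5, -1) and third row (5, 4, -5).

The determinant is -69.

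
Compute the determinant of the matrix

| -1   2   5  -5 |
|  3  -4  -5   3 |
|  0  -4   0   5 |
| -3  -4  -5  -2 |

740

Expand along row 3 (it has 2 zeros):
  − (-4) · M_32   where M_32 = det([-1 5 -5; 3 -5 3; -3 -5 -2]) = 110
  − (5) · M_34   where M_34 = det([-1 2 5; 3 -4 -5; -3 -4 -5]) = -60
det = (-1)·(-4)·(110) + (-1)·(5)·(-60) = 740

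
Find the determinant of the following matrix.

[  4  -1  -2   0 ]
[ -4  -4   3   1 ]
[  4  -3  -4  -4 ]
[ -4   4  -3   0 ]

Expand along column 4 (it has 2 zeros):
  + (1) · M_24   where M_24 = det([4 -1 -2; 4 -3 -4; -4 4 -3]) = 64
  − (-4) · M_34   where M_34 = det([4 -1 -2; -4 -4 3; -4 4 -3]) = 88
det = (+1)·(1)·(64) + (-1)·(-4)·(88) = 416

The determinant is 416.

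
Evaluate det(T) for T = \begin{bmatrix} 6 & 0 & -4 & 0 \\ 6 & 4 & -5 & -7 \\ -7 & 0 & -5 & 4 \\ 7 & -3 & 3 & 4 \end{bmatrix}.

Expand along row 1 (it has 2 zeros):
  + (6) · M_11   where M_11 = det([4 -5 -7; 0 -5 4; -3 3 4]) = 37
  + (-4) · M_13   where M_13 = det([6 4 -7; -7 0 4; 7 -3 4]) = 149
det = (+1)·(6)·(37) + (+1)·(-4)·(149) = -374

|T| = -374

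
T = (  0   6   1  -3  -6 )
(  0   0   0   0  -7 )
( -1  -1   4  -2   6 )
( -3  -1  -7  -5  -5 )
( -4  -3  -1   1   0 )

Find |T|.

Expand along row 2 (it has 4 zeros):
  − (-7) · M_25   where M_25 = det([0 6 1 -3; -1 -1 4 -2; -3 -1 -7 -5; -4 -3 -1 1]) = -896
det = (-1)·(-7)·(-896) = -6272

-6272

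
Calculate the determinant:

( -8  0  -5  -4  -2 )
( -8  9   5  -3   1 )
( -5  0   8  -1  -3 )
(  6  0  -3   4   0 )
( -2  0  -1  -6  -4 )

Expand along column 2 (it has 4 zeros):
  + (9) · M_22   where M_22 = det([-8 -5 -4 -2; -5 8 -1 -3; 6 -3 4 0; -2 -1 -6 -4]) = 1736
det = (+1)·(9)·(1736) = 15624

15624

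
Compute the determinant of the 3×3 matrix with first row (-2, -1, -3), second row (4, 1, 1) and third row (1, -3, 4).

40

Expand along column 1:
  + (-2) · |1 1; -3 4| = (-2)·(4 − (-3)) = -14
  − 4 · |-1 -3; -3 4| = −4·(-4 − 9) = 52
  + 1 · |-1 -3; 1 1| = 1·(-1 − (-3)) = 2
Sum: (-14) + (52) + (2) = 40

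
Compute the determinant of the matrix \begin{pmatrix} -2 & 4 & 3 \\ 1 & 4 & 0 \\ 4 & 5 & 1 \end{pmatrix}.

Expand along column 3:
  + 3 · |1 4; 4 5| = 3·(5 − 16) = -33
  + 1 · |-2 4; 1 4| = 1·(-8 − 4) = -12
Sum: (-33) + (-12) = -45

The determinant is -45.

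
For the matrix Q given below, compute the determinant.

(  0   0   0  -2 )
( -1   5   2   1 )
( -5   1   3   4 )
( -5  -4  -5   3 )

-314

Expand along row 1 (it has 3 zeros):
  − (-2) · M_14   where M_14 = det([-1 5 2; -5 1 3; -5 -4 -5]) = -157
det = (-1)·(-2)·(-157) = -314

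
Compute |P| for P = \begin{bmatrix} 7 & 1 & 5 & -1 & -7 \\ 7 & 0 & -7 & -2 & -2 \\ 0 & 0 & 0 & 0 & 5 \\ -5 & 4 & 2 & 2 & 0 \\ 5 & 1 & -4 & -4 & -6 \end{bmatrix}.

Expand along row 3 (it has 4 zeros):
  + (5) · M_35   where M_35 = det([7 1 5 -1; 7 0 -7 -2; -5 4 2 2; 5 1 -4 -4]) = -1011
det = (+1)·(5)·(-1011) = -5055

|P| = -5055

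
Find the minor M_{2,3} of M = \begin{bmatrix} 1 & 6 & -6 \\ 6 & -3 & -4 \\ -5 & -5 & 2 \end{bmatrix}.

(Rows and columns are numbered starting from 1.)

25

Delete row 2 and column 3; the remaining 2×2 submatrix is [1 6; -5 -5].
Its determinant is 1·(-5) − 6·(-5) = 25.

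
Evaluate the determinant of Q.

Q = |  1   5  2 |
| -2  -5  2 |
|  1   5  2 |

Expand along column 1:
  + 1 · |-5 2; 5 2| = 1·(-10 − 10) = -20
  − (-2) · |5 2; 5 2| = −(-2)·(10 − 10) = 0
  + 1 · |5 2; -5 2| = 1·(10 − (-10)) = 20
Sum: (-20) + (0) + (20) = 0

0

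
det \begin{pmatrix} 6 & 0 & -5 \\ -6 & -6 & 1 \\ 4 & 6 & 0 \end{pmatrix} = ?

24

Expand along row 1:
  + 6 · |-6 1; 6 0| = 6·(0 − 6) = -36
  + (-5) · |-6 -6; 4 6| = (-5)·(-36 − (-24)) = 60
Sum: (-36) + (60) = 24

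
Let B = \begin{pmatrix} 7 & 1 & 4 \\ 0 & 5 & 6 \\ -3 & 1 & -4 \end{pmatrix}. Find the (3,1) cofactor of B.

Delete row 3 and column 1; the remaining 2×2 submatrix is [1 4; 5 6].
Its determinant is 1·6 − 4·5 = -14.
The cofactor carries sign (−1)^(3+1) = +1, so C_{3,1} = +(-14) = -14.

The cofactor is -14.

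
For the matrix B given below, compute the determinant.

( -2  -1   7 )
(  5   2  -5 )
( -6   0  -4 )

The determinant is 50.

Expand along row 3:
  + (-6) · |-1 7; 2 -5| = (-6)·(5 − 14) = 54
  + (-4) · |-2 -1; 5 2| = (-4)·(-4 − (-5)) = -4
Sum: (54) + (-4) = 50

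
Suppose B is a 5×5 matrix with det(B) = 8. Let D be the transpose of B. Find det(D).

|D| = 8

det(Bᵀ) = det(B).
det(D) = (1)·(8) = 8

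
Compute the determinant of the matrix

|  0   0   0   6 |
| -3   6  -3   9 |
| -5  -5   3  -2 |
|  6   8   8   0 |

Expand along row 1 (it has 3 zeros):
  − (6) · M_14   where M_14 = det([-3 6 -3; -5 -5 3; 6 8 8]) = 570
det = (-1)·(6)·(570) = -3420

The determinant is -3420.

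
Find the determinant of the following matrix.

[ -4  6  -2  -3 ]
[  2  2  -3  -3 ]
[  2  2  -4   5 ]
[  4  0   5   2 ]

Expand along row 4 (it has 1 zero):
  − (4) · M_41   where M_41 = det([6 -2 -3; 2 -3 -3; 2 -4 5]) = -124
  − (5) · M_43   where M_43 = det([-4 6 -3; 2 2 -3; 2 2 5]) = -160
  + (2) · M_44   where M_44 = det([-4 6 -2; 2 2 -3; 2 2 -4]) = 20
det = (-1)·(4)·(-124) + (-1)·(5)·(-160) + (+1)·(2)·(20) = 1336

1336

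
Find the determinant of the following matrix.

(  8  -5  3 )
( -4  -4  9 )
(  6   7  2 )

-890

Expand along column 1:
  + 8 · |-4 9; 7 2| = 8·(-8 − 63) = -568
  − (-4) · |-5 3; 7 2| = −(-4)·(-10 − 21) = -124
  + 6 · |-5 3; -4 9| = 6·(-45 − (-12)) = -198
Sum: (-568) + (-124) + (-198) = -890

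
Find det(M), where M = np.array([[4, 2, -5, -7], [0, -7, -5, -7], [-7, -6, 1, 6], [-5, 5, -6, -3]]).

Expand along row 2 (it has 1 zero):
  + (-7) · M_22   where M_22 = det([4 -5 -7; -7 1 6; -5 -6 -3]) = 58
  − (-5) · M_23   where M_23 = det([4 2 -7; -7 -6 6; -5 5 -3]) = 305
  + (-7) · M_24   where M_24 = det([4 2 -5; -7 -6 1; -5 5 -6]) = 355
det = (+1)·(-7)·(58) + (-1)·(-5)·(305) + (+1)·(-7)·(355) = -1366

The determinant is -1366.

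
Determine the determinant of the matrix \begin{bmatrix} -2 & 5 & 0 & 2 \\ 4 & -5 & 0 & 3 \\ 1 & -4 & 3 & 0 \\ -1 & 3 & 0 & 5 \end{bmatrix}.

The determinant is -99.

Expand along column 3 (it has 3 zeros):
  + (3) · M_33   where M_33 = det([-2 5 2; 4 -5 3; -1 3 5]) = -33
det = (+1)·(3)·(-33) = -99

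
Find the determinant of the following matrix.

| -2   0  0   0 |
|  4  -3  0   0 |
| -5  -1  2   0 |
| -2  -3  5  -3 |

-36

The matrix is lower triangular, so the determinant is the product of the diagonal entries:
det = (-2) · (-3) · (2) · (-3) = -36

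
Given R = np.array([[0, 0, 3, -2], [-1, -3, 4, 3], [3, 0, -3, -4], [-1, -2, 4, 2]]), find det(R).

6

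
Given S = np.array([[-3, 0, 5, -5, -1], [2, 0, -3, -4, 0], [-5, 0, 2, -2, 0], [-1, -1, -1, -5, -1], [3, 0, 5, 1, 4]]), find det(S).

The determinant is -683.

Expand along column 2 (it has 4 zeros):
  + (-1) · M_42   where M_42 = det([-3 5 -5 -1; 2 -3 -4 0; -5 2 -2 0; 3 5 1 4]) = 683
det = (+1)·(-1)·(683) = -683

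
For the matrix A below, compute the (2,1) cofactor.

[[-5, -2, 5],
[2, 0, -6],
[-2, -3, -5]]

-25

Delete row 2 and column 1; the remaining 2×2 submatrix is [-2 5; -3 -5].
Its determinant is (-2)·(-5) − 5·(-3) = 25.
The cofactor carries sign (−1)^(2+1) = −1, so C_{2,1} = −(25) = -25.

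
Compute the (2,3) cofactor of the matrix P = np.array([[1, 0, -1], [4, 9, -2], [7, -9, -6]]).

9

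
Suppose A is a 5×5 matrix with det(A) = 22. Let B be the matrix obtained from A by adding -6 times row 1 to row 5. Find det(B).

Adding a multiple of one row to another leaves the determinant unchanged.
det(B) = (1)·(22) = 22

22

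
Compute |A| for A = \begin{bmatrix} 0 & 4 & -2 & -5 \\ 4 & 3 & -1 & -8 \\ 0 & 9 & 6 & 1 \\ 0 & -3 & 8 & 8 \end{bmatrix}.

560

Expand along column 1 (it has 3 zeros):
  − (4) · M_21   where M_21 = det([4 -2 -5; 9 6 1; -3 8 8]) = -140
det = (-1)·(4)·(-140) = 560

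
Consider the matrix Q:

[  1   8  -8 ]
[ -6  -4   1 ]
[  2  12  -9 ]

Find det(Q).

120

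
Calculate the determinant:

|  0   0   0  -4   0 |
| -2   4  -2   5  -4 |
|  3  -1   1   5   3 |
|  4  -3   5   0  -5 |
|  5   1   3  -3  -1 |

Expand along row 1 (it has 4 zeros):
  − (-4) · M_14   where M_14 = det([-2 4 -2 -4; 3 -1 1 3; 4 -3 5 -5; 5 1 3 -1]) = -108
det = (-1)·(-4)·(-108) = -432

The determinant is -432.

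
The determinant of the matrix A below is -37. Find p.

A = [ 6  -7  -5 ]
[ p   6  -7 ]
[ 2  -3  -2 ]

p = 3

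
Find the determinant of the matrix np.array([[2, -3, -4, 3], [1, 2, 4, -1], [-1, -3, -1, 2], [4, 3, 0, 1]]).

Expand along row 4 (it has 1 zero):
  − (4) · M_41   where M_41 = det([-3 -4 3; 2 4 -1; -3 -1 2]) = 13
  + (3) · M_42   where M_42 = det([2 -4 3; 1 4 -1; -1 -1 2]) = 27
  + (1) · M_44   where M_44 = det([2 -3 -4; 1 2 4; -1 -3 -1]) = 33
det = (-1)·(4)·(13) + (+1)·(3)·(27) + (+1)·(1)·(33) = 62

The determinant is 62.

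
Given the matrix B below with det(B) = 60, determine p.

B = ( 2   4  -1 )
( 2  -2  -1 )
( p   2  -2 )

p = -6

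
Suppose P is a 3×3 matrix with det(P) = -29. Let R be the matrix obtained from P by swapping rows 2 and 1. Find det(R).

Swapping two rows multiplies the determinant by −1.
det(R) = (-1)·(-29) = 29

29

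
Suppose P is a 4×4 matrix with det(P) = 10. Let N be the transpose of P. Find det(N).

det(Pᵀ) = det(P).
det(N) = (1)·(10) = 10

10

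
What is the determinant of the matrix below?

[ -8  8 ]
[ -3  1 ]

det = (-8)·1 − 8·(-3) = -8 − (-24) = 16

16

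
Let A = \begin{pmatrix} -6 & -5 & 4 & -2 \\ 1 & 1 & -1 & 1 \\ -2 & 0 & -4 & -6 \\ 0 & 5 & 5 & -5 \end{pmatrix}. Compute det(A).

Expand along row 3 (it has 1 zero):
  + (-2) · M_31   where M_31 = det([-5 4 -2; 1 -1 1; 5 5 -5]) = 20
  + (-4) · M_33   where M_33 = det([-6 -5 -2; 1 1 1; 0 5 -5]) = 25
  − (-6) · M_34   where M_34 = det([-6 -5 4; 1 1 -1; 0 5 5]) = -15
det = (+1)·(-2)·(20) + (+1)·(-4)·(25) + (-1)·(-6)·(-15) = -230

-230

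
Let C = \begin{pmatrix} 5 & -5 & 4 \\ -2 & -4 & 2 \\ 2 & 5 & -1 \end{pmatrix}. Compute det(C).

-48

Expand along row 1:
  + 5 · |-4 2; 5 -1| = 5·(4 − 10) = -30
  − (-5) · |-2 2; 2 -1| = −(-5)·(2 − 4) = -10
  + 4 · |-2 -4; 2 5| = 4·(-10 − (-8)) = -8
Sum: (-30) + (-10) + (-8) = -48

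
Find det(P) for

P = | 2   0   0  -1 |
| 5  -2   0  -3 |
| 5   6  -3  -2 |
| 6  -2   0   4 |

90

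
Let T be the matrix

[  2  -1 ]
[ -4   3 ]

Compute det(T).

det(T) = 2·3 − (-1)·(-4) = 6 − 4 = 2

The determinant is 2.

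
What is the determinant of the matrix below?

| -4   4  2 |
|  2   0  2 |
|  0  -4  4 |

-80

Expand along row 2:
  − 2 · |4 2; -4 4| = −2·(16 − (-8)) = -48
  − 2 · |-4 4; 0 -4| = −2·(16 − 0) = -32
Sum: (-48) + (-32) = -80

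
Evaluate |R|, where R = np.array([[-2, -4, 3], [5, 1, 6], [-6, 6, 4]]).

The determinant is 396.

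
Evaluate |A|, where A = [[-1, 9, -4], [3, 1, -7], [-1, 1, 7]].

Expand along column 1:
  + (-1) · |1 -7; 1 7| = (-1)·(7 − (-7)) = -14
  − 3 · |9 -4; 1 7| = −3·(63 − (-4)) = -201
  + (-1) · |9 -4; 1 -7| = (-1)·(-63 − (-4)) = 59
Sum: (-14) + (-201) + (59) = -156

|A| = -156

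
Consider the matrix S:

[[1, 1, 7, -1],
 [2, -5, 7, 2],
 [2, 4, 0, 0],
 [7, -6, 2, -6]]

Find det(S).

Expand along row 3 (it has 2 zeros):
  + (2) · M_31   where M_31 = det([1 7 -1; -5 7 2; -6 2 -6]) = -372
  − (4) · M_32   where M_32 = det([1 7 -1; 2 7 2; 7 2 -6]) = 181
det = (+1)·(2)·(-372) + (-1)·(4)·(181) = -1468

-1468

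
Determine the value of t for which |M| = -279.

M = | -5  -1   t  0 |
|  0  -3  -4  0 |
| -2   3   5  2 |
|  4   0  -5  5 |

t = 8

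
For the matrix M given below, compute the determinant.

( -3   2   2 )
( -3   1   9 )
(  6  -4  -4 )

0

Expand along column 1:
  + (-3) · |1 9; -4 -4| = (-3)·(-4 − (-36)) = -96
  − (-3) · |2 2; -4 -4| = −(-3)·(-8 − (-8)) = 0
  + 6 · |2 2; 1 9| = 6·(18 − 2) = 96
Sum: (-96) + (0) + (96) = 0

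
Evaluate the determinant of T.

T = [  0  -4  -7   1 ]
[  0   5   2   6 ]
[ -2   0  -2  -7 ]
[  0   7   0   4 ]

Expand along column 1 (it has 3 zeros):
  + (-2) · M_31   where M_31 = det([-4 -7 1; 5 2 6; 7 0 4]) = -200
det = (+1)·(-2)·(-200) = 400

The determinant is 400.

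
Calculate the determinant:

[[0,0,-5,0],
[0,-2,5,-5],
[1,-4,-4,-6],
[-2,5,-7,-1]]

Expand along row 1 (it has 3 zeros):
  + (-5) · M_13   where M_13 = det([0 -2 -5; 1 -4 -6; -2 5 -1]) = -11
det = (+1)·(-5)·(-11) = 55

The determinant is 55.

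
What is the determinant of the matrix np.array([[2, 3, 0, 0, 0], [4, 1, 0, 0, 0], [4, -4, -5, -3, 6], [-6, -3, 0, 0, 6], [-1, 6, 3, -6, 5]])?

The matrix is block lower-triangular with a 2×2 block and a 3×3 block on the diagonal, so its determinant equals the product of the determinants of the diagonal blocks.
det of the 2×2 block = -10
det of the 3×3 block = -234
det = (-10)·(-234) = 2340

2340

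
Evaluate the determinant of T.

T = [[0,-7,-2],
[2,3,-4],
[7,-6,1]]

Expand along row 1:
  − (-7) · |2 -4; 7 1| = −(-7)·(2 − (-28)) = 210
  + (-2) · |2 3; 7 -6| = (-2)·(-12 − 21) = 66
Sum: (210) + (66) = 276

|T| = 276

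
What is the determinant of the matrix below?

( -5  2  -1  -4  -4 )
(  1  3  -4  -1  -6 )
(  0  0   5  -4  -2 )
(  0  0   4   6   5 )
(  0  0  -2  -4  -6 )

The matrix is block upper-triangular with a 2×2 block and a 3×3 block on the diagonal, so its determinant equals the product of the determinants of the diagonal blocks.
det of the 2×2 block = -17
det of the 3×3 block = -128
det = (-17)·(-128) = 2176

2176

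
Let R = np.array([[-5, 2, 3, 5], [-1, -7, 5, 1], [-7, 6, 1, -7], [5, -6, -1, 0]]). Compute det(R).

Expand along row 4 (it has 1 zero):
  − (5) · M_41   where M_41 = det([2 3 5; -7 5 1; 6 1 -7]) = -386
  + (-6) · M_42   where M_42 = det([-5 3 5; -1 5 1; -7 1 -7]) = 308
  − (-1) · M_43   where M_43 = det([-5 2 5; -1 -7 1; -7 6 -7]) = -518
det = (-1)·(5)·(-386) + (+1)·(-6)·(308) + (-1)·(-1)·(-518) = -436

-436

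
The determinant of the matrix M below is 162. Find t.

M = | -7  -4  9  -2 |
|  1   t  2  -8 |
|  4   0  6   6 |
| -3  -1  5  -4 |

t = 3

Expanding along the row containing t, det(M) is linear in t: det(M) = (284)·t + (-690).
Set (284)·t + (-690) = 162  ⇒  (284)·t = 852  ⇒  t = 3.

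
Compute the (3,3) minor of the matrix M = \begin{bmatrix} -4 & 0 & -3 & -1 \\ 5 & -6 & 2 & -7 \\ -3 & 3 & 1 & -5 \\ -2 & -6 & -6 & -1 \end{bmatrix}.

186

Delete row 3 and column 3; the remaining 3×3 submatrix is [-4 0 -1; 5 -6 -7; -2 -6 -1].
Its determinant is 186.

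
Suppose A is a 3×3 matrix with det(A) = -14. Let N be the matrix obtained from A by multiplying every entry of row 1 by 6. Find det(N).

The determinant is -84.

Scaling one row by 6 multiplies the determinant by 6.
det(N) = (6)·(-14) = -84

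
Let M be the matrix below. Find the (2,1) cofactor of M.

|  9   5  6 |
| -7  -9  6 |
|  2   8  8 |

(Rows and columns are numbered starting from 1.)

The cofactor is 8.

Delete row 2 and column 1; the remaining 2×2 submatrix is [5 6; 8 8].
Its determinant is 5·8 − 6·8 = -8.
The cofactor carries sign (−1)^(2+1) = −1, so C_{2,1} = −(-8) = 8.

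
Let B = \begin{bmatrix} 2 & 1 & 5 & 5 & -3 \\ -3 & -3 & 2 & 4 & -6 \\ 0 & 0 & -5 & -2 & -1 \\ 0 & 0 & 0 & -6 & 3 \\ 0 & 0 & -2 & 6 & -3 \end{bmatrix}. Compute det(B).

The determinant is -72.

B is block upper-triangular with a 2×2 block and a 3×3 block on the diagonal, so its determinant equals the product of the determinants of the diagonal blocks.
det of the 2×2 block = -3
det of the 3×3 block = 24
det = (-3)·(24) = -72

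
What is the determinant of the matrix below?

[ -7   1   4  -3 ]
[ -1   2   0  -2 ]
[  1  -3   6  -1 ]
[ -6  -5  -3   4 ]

292

Expand along row 2 (it has 1 zero):
  − (-1) · M_21   where M_21 = det([1 4 -3; -3 6 -1; -5 -3 4]) = -28
  + (2) · M_22   where M_22 = det([-7 4 -3; 1 6 -1; -6 -3 4]) = -238
  + (-2) · M_24   where M_24 = det([-7 1 4; 1 -3 6; -6 -5 -3]) = -398
det = (-1)·(-1)·(-28) + (+1)·(2)·(-238) + (+1)·(-2)·(-398) = 292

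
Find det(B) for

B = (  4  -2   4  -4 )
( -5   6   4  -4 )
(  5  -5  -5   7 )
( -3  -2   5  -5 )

Expand along row 1:
  + (4) · M_11   where M_11 = det([6 4 -4; -5 -5 7; -2 5 -5]) = -76
  − (-2) · M_12   where M_12 = det([-5 4 -4; 5 -5 7; -3 5 -5]) = 26
  + (4) · M_13   where M_13 = det([-5 6 -4; 5 -5 7; -3 -2 -5]) = -71
  − (-4) · M_14   where M_14 = det([-5 6 4; 5 -5 -5; -3 -2 5]) = 15
det = (+1)·(4)·(-76) + (-1)·(-2)·(26) + (+1)·(4)·(-71) + (-1)·(-4)·(15) = -476

-476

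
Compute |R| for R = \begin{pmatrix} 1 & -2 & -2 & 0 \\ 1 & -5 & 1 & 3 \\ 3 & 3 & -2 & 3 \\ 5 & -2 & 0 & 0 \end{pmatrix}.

The determinant is 336.

Expand along row 4 (it has 2 zeros):
  − (5) · M_41   where M_41 = det([-2 -2 0; -5 1 3; 3 -2 3]) = -66
  + (-2) · M_42   where M_42 = det([1 -2 0; 1 1 3; 3 -2 3]) = -3
det = (-1)·(5)·(-66) + (+1)·(-2)·(-3) = 336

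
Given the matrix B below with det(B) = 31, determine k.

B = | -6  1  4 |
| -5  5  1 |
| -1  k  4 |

-8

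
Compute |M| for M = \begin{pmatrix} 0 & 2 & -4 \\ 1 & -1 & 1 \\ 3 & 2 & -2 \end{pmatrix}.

Expand along column 1:
  − 1 · |2 -4; 2 -2| = −1·(-4 − (-8)) = -4
  + 3 · |2 -4; -1 1| = 3·(2 − 4) = -6
Sum: (-4) + (-6) = -10

-10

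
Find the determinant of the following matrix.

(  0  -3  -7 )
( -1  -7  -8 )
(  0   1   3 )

Expand along column 1:
  − (-1) · |-3 -7; 1 3| = −(-1)·(-9 − (-7)) = -2

The determinant is -2.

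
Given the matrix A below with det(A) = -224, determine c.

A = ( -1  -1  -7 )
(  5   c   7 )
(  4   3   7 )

Expanding along the column containing c, det(A) is linear in c: det(A) = (21)·c + (-77).
Set (21)·c + (-77) = -224  ⇒  (21)·c = -147  ⇒  c = -7.

c = -7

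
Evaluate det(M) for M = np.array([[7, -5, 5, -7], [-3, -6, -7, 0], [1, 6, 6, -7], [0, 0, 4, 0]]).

Expand along row 4 (it has 3 zeros):
  − (4) · M_43   where M_43 = det([7 -5 -7; -3 -6 0; 1 6 -7]) = 483
det = (-1)·(4)·(483) = -1932

-1932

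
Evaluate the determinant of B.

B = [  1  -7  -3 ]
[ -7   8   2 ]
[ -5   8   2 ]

The determinant is 20.

Expand along column 1:
  + 1 · |8 2; 8 2| = 1·(16 − 16) = 0
  − (-7) · |-7 -3; 8 2| = −(-7)·(-14 − (-24)) = 70
  + (-5) · |-7 -3; 8 2| = (-5)·(-14 − (-24)) = -50
Sum: (0) + (70) + (-50) = 20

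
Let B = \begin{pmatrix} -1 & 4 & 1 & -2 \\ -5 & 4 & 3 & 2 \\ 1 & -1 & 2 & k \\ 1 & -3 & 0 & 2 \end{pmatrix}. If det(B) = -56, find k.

k = 6

Expanding along the column containing k, det(B) is linear in k: det(B) = (-14)·k + (28).
Set (-14)·k + (28) = -56  ⇒  (-14)·k = -84  ⇒  k = 6.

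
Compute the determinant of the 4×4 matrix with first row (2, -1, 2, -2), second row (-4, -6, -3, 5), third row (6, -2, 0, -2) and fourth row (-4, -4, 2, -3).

Expand along row 3 (it has 1 zero):
  + (6) · M_31   where M_31 = det([-1 2 -2; -6 -3 5; -4 2 -3]) = -27
  − (-2) · M_32   where M_32 = det([2 2 -2; -4 -3 5; -4 2 -3]) = -26
  − (-2) · M_34   where M_34 = det([2 -1 2; -4 -6 -3; -4 -4 2]) = -84
det = (+1)·(6)·(-27) + (-1)·(-2)·(-26) + (-1)·(-2)·(-84) = -382

-382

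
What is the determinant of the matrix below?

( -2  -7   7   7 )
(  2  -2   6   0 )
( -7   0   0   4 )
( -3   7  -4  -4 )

Expand along row 3 (it has 2 zeros):
  + (-7) · M_31   where M_31 = det([-7 7 7; -2 6 0; 7 -4 -4]) = -126
  − (4) · M_34   where M_34 = det([-2 -7 7; 2 -2 6; -3 7 -4]) = 194
det = (+1)·(-7)·(-126) + (-1)·(4)·(194) = 106

106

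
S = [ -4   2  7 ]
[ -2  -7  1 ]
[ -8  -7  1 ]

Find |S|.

det(S) = -306

Expand along column 1:
  + (-4) · |-7 1; -7 1| = (-4)·(-7 − (-7)) = 0
  − (-2) · |2 7; -7 1| = −(-2)·(2 − (-49)) = 102
  + (-8) · |2 7; -7 1| = (-8)·(2 − (-49)) = -408
Sum: (0) + (102) + (-408) = -306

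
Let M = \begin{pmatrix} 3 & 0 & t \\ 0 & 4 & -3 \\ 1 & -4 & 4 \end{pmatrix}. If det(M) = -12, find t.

t = 6

Expanding along the column containing t, det(M) is linear in t: det(M) = (-4)·t + (12).
Set (-4)·t + (12) = -12  ⇒  (-4)·t = -24  ⇒  t = 6.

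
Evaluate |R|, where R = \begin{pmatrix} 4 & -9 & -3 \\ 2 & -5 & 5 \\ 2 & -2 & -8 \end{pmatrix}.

The determinant is -52.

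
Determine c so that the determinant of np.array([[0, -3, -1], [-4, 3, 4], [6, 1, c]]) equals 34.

c = -7

Expanding along the row containing c, det(A) is linear in c: det(A) = (-12)·c + (-50).
Set (-12)·c + (-50) = 34  ⇒  (-12)·c = 84  ⇒  c = -7.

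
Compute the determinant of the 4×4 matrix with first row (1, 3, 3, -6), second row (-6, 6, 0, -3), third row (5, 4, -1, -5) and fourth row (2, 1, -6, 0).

Expand along row 2 (it has 1 zero):
  − (-6) · M_21   where M_21 = det([3 3 -6; 4 -1 -5; 1 -6 0]) = 33
  + (6) · M_22   where M_22 = det([1 3 -6; 5 -1 -5; 2 -6 0]) = 108
  + (-3) · M_24   where M_24 = det([1 3 3; 5 4 -1; 2 1 -6]) = 52
det = (-1)·(-6)·(33) + (+1)·(6)·(108) + (+1)·(-3)·(52) = 690

690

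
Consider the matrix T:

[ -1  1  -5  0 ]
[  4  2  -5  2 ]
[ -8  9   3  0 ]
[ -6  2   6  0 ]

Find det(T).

-416

Expand along column 4 (it has 3 zeros):
  + (2) · M_24   where M_24 = det([-1 1 -5; -8 9 3; -6 2 6]) = -208
det = (+1)·(2)·(-208) = -416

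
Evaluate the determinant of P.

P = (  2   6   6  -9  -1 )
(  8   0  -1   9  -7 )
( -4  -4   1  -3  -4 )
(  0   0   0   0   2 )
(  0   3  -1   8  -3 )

3728

Expand along row 4 (it has 4 zeros):
  − (2) · M_45   where M_45 = det([2 6 6 -9; 8 0 -1 9; -4 -4 1 -3; 0 3 -1 8]) = -1864
det = (-1)·(2)·(-1864) = 3728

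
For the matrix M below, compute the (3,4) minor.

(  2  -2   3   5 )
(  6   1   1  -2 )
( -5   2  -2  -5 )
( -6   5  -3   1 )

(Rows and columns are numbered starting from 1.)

68

Delete row 3 and column 4; the remaining 3×3 submatrix is [2 -2 3; 6 1 1; -6 5 -3].
Its determinant is 68.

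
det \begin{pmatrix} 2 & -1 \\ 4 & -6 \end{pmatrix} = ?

-8

det = 2·(-6) − (-1)·4 = -12 − (-4) = -8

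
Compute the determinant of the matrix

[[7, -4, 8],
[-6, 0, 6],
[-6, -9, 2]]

Expand along row 2:
  − (-6) · |-4 8; -9 2| = −(-6)·(-8 − (-72)) = 384
  − 6 · |7 -4; -6 -9| = −6·(-63 − 24) = 522
Sum: (384) + (522) = 906

The determinant is 906.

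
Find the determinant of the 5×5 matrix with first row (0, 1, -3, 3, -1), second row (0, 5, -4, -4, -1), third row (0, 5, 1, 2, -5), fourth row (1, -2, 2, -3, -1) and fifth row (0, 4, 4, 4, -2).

The determinant is -642.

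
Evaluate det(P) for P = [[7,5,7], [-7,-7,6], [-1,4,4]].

|P| = -499

Expand along row 1:
  + 7 · |-7 6; 4 4| = 7·(-28 − 24) = -364
  − 5 · |-7 6; -1 4| = −5·(-28 − (-6)) = 110
  + 7 · |-7 -7; -1 4| = 7·(-28 − 7) = -245
Sum: (-364) + (110) + (-245) = -499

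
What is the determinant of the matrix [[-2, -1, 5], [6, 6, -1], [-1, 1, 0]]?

The determinant is 57.

Expand along row 3:
  + (-1) · |-1 5; 6 -1| = (-1)·(1 − 30) = 29
  − 1 · |-2 5; 6 -1| = −1·(2 − 30) = 28
Sum: (29) + (28) = 57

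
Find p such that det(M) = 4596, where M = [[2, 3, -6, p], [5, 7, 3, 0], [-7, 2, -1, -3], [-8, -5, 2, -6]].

Expanding along the column containing p, det(M) is linear in p: det(M) = (-302)·p + (1878).
Set (-302)·p + (1878) = 4596  ⇒  (-302)·p = 2718  ⇒  p = -9.

p = -9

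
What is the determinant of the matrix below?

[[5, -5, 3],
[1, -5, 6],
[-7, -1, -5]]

232

Expand along row 1:
  + 5 · |-5 6; -1 -5| = 5·(25 − (-6)) = 155
  − (-5) · |1 6; -7 -5| = −(-5)·(-5 − (-42)) = 185
  + 3 · |1 -5; -7 -1| = 3·(-1 − 35) = -108
Sum: (155) + (185) + (-108) = 232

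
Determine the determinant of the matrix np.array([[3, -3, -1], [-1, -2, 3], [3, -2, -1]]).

Expand along row 1:
  + 3 · |-2 3; -2 -1| = 3·(2 − (-6)) = 24
  − (-3) · |-1 3; 3 -1| = −(-3)·(1 − 9) = -24
  + (-1) · |-1 -2; 3 -2| = (-1)·(2 − (-6)) = -8
Sum: (24) + (-24) + (-8) = -8

The determinant is -8.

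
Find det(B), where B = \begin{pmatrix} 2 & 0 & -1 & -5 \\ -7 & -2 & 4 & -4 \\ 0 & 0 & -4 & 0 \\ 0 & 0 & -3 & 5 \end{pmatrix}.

B is block upper-triangular with a 2×2 block and a 2×2 block on the diagonal, so its determinant equals the product of the determinants of the diagonal blocks.
det of the 2×2 block = -4
det of the 2×2 block = -20
det = (-4)·(-20) = 80

|B| = 80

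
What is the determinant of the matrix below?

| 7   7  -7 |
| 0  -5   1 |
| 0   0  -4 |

The matrix is upper triangular, so the determinant is the product of the diagonal entries:
det = (7) · (-5) · (-4) = 140

140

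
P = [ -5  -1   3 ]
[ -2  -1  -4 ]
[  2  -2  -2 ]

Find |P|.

|P| = 60

Expand along column 1:
  + (-5) · |-1 -4; -2 -2| = (-5)·(2 − 8) = 30
  − (-2) · |-1 3; -2 -2| = −(-2)·(2 − (-6)) = 16
  + 2 · |-1 3; -1 -4| = 2·(4 − (-3)) = 14
Sum: (30) + (16) + (14) = 60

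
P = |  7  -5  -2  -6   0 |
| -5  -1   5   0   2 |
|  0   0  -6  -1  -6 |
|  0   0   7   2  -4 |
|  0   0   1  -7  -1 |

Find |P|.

P is block upper-triangular with a 2×2 block and a 3×3 block on the diagonal, so its determinant equals the product of the determinants of the diagonal blocks.
det of the 2×2 block = -32
det of the 3×3 block = 483
det = (-32)·(483) = -15456

det(P) = -15456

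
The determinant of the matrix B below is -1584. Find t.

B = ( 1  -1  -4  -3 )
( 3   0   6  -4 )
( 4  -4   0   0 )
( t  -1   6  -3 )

Expanding along the column containing t, det(B) is linear in t: det(B) = (136)·t + (-496).
Set (136)·t + (-496) = -1584  ⇒  (136)·t = -1088  ⇒  t = -8.

t = -8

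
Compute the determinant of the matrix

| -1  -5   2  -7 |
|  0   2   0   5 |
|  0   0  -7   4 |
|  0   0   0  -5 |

The matrix is upper triangular, so the determinant is the product of the diagonal entries:
det = (-1) · (2) · (-7) · (-5) = -70

The determinant is -70.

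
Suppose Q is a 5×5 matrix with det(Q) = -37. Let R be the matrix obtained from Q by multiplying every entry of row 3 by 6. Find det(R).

Scaling one row by 6 multiplies the determinant by 6.
det(R) = (6)·(-37) = -222

The determinant is -222.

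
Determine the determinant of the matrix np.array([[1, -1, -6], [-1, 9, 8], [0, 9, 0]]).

Expand along row 3:
  − 9 · |1 -6; -1 8| = −9·(8 − 6) = -18

The determinant is -18.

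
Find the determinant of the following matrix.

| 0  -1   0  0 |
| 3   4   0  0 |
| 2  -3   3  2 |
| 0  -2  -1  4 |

42

The matrix is block lower-triangular with a 2×2 block and a 2×2 block on the diagonal, so its determinant equals the product of the determinants of the diagonal blocks.
det of the 2×2 block = 3
det of the 2×2 block = 14
det = (3)·(14) = 42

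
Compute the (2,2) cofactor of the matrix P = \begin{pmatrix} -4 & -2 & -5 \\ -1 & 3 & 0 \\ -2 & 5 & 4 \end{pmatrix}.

-26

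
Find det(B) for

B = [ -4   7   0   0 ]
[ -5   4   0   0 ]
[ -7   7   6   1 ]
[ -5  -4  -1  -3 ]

B is block lower-triangular with a 2×2 block and a 2×2 block on the diagonal, so its determinant equals the product of the determinants of the diagonal blocks.
det of the 2×2 block = 19
det of the 2×2 block = -17
det = (19)·(-17) = -323

|B| = -323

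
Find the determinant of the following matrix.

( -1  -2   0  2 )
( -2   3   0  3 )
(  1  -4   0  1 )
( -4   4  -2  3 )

Expand along column 3 (it has 3 zeros):
  − (-2) · M_43   where M_43 = det([-1 -2 2; -2 3 3; 1 -4 1]) = -15
det = (-1)·(-2)·(-15) = -30

-30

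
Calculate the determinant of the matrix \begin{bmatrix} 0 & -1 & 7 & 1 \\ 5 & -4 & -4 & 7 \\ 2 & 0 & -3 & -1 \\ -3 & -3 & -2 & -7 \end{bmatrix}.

Expand along row 1 (it has 1 zero):
  − (-1) · M_12   where M_12 = det([5 -4 7; 2 -3 -1; -3 -2 -7]) = -64
  + (7) · M_13   where M_13 = det([5 -4 7; 2 0 -1; -3 -3 -7]) = -125
  − (1) · M_14   where M_14 = det([5 -4 -4; 2 0 -3; -3 -3 -2]) = -73
det = (-1)·(-1)·(-64) + (+1)·(7)·(-125) + (-1)·(1)·(-73) = -866

-866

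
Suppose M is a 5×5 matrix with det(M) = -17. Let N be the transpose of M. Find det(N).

det(Mᵀ) = det(M).
det(N) = (1)·(-17) = -17

The determinant is -17.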